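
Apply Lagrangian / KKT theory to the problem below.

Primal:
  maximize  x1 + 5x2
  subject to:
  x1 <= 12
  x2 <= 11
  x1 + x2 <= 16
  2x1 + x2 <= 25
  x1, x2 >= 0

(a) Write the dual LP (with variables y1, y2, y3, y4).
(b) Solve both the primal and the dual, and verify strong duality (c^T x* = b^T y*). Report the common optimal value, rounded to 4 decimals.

The standard primal-dual pair for 'max c^T x s.t. A x <= b, x >= 0' is:
  Dual:  min b^T y  s.t.  A^T y >= c,  y >= 0.

So the dual LP is:
  minimize  12y1 + 11y2 + 16y3 + 25y4
  subject to:
    y1 + y3 + 2y4 >= 1
    y2 + y3 + y4 >= 5
    y1, y2, y3, y4 >= 0

Solving the primal: x* = (5, 11).
  primal value c^T x* = 60.
Solving the dual: y* = (0, 4, 1, 0).
  dual value b^T y* = 60.
Strong duality: c^T x* = b^T y*. Confirmed.

60


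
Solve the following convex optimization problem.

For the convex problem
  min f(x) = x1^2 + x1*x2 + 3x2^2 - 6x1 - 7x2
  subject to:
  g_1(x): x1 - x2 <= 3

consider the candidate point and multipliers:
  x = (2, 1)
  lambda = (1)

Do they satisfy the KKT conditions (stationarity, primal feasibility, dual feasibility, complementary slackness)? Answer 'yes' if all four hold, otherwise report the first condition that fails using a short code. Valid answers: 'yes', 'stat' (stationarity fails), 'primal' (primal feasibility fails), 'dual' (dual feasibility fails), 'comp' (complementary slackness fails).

Gradient of f: grad f(x) = Q x + c = (-1, 1)
Constraint values g_i(x) = a_i^T x - b_i:
  g_1((2, 1)) = -2
Stationarity residual: grad f(x) + sum_i lambda_i a_i = (0, 0)
  -> stationarity OK
Primal feasibility (all g_i <= 0): OK
Dual feasibility (all lambda_i >= 0): OK
Complementary slackness (lambda_i * g_i(x) = 0 for all i): FAILS

Verdict: the first failing condition is complementary_slackness -> comp.

comp


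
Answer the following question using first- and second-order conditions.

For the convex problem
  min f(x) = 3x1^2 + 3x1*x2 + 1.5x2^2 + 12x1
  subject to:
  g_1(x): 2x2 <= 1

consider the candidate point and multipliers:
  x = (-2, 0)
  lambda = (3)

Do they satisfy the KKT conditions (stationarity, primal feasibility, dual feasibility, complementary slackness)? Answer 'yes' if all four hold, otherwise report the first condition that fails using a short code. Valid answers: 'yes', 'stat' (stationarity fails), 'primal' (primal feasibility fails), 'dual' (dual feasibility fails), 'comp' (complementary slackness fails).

Gradient of f: grad f(x) = Q x + c = (0, -6)
Constraint values g_i(x) = a_i^T x - b_i:
  g_1((-2, 0)) = -1
Stationarity residual: grad f(x) + sum_i lambda_i a_i = (0, 0)
  -> stationarity OK
Primal feasibility (all g_i <= 0): OK
Dual feasibility (all lambda_i >= 0): OK
Complementary slackness (lambda_i * g_i(x) = 0 for all i): FAILS

Verdict: the first failing condition is complementary_slackness -> comp.

comp


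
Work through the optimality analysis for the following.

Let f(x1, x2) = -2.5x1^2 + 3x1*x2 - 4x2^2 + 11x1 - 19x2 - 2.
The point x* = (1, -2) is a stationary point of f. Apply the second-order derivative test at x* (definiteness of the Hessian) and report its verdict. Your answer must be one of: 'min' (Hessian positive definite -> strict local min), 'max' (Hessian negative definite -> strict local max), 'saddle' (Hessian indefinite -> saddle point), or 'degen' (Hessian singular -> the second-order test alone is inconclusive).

Compute the Hessian H = grad^2 f:
  H = [[-5, 3], [3, -8]]
Verify stationarity: grad f(x*) = H x* + g = (0, 0).
Eigenvalues of H: -9.8541, -3.1459.
Both eigenvalues < 0, so H is negative definite -> x* is a strict local max.

max


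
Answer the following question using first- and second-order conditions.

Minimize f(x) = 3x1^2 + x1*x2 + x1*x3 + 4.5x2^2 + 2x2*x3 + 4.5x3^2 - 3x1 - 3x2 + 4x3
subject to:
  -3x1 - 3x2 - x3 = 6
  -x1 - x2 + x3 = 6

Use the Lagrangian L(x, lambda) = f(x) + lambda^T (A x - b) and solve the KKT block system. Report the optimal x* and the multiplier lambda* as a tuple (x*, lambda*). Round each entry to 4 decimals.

Form the Lagrangian:
  L(x, lambda) = (1/2) x^T Q x + c^T x + lambda^T (A x - b)
Stationarity (grad_x L = 0): Q x + c + A^T lambda = 0.
Primal feasibility: A x = b.

This gives the KKT block system:
  [ Q   A^T ] [ x     ]   [-c ]
  [ A    0  ] [ lambda ] = [ b ]

Solving the linear system:
  x*      = (-1.6154, -1.3846, 3)
  lambda* = (3.8846, -22.7308)
  f(x*)   = 67.0385

x* = (-1.6154, -1.3846, 3), lambda* = (3.8846, -22.7308)


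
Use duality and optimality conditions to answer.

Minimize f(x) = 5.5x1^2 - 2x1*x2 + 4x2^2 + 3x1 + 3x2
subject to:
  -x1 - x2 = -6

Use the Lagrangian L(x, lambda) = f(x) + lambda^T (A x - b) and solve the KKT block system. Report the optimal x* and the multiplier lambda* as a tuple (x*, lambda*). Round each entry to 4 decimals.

Form the Lagrangian:
  L(x, lambda) = (1/2) x^T Q x + c^T x + lambda^T (A x - b)
Stationarity (grad_x L = 0): Q x + c + A^T lambda = 0.
Primal feasibility: A x = b.

This gives the KKT block system:
  [ Q   A^T ] [ x     ]   [-c ]
  [ A    0  ] [ lambda ] = [ b ]

Solving the linear system:
  x*      = (2.6087, 3.3913)
  lambda* = (24.913)
  f(x*)   = 83.7391

x* = (2.6087, 3.3913), lambda* = (24.913)


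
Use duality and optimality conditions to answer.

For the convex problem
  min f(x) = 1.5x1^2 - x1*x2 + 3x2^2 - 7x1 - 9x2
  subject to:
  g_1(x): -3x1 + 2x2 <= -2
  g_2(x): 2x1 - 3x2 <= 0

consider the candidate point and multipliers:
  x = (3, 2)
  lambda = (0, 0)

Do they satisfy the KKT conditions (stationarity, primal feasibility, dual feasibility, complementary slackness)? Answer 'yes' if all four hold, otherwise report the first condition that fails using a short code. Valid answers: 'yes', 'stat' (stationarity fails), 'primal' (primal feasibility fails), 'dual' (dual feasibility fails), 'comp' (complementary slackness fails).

Gradient of f: grad f(x) = Q x + c = (0, 0)
Constraint values g_i(x) = a_i^T x - b_i:
  g_1((3, 2)) = -3
  g_2((3, 2)) = 0
Stationarity residual: grad f(x) + sum_i lambda_i a_i = (0, 0)
  -> stationarity OK
Primal feasibility (all g_i <= 0): OK
Dual feasibility (all lambda_i >= 0): OK
Complementary slackness (lambda_i * g_i(x) = 0 for all i): OK

Verdict: yes, KKT holds.

yes


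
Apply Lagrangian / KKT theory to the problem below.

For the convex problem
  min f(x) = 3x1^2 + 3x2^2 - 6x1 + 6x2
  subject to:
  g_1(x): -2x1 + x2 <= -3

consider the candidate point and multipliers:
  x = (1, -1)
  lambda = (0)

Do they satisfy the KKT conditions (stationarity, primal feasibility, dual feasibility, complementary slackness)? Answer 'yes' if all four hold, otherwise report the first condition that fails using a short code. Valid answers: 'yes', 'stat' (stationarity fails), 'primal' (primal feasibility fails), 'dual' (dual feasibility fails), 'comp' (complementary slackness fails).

Gradient of f: grad f(x) = Q x + c = (0, 0)
Constraint values g_i(x) = a_i^T x - b_i:
  g_1((1, -1)) = 0
Stationarity residual: grad f(x) + sum_i lambda_i a_i = (0, 0)
  -> stationarity OK
Primal feasibility (all g_i <= 0): OK
Dual feasibility (all lambda_i >= 0): OK
Complementary slackness (lambda_i * g_i(x) = 0 for all i): OK

Verdict: yes, KKT holds.

yes


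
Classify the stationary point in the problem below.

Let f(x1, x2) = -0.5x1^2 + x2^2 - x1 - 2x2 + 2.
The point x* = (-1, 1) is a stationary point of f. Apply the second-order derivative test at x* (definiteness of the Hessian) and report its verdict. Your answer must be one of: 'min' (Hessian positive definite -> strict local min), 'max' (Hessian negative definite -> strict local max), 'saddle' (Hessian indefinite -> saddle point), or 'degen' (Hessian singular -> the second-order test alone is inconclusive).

Compute the Hessian H = grad^2 f:
  H = [[-1, 0], [0, 2]]
Verify stationarity: grad f(x*) = H x* + g = (0, 0).
Eigenvalues of H: -1, 2.
Eigenvalues have mixed signs, so H is indefinite -> x* is a saddle point.

saddle


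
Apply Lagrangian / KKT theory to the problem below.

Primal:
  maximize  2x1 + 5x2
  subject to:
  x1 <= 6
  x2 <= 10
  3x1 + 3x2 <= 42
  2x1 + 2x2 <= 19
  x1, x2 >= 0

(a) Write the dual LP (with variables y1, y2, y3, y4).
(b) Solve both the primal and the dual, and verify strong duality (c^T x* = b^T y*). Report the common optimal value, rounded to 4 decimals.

The standard primal-dual pair for 'max c^T x s.t. A x <= b, x >= 0' is:
  Dual:  min b^T y  s.t.  A^T y >= c,  y >= 0.

So the dual LP is:
  minimize  6y1 + 10y2 + 42y3 + 19y4
  subject to:
    y1 + 3y3 + 2y4 >= 2
    y2 + 3y3 + 2y4 >= 5
    y1, y2, y3, y4 >= 0

Solving the primal: x* = (0, 9.5).
  primal value c^T x* = 47.5.
Solving the dual: y* = (0, 0, 0, 2.5).
  dual value b^T y* = 47.5.
Strong duality: c^T x* = b^T y*. Confirmed.

47.5


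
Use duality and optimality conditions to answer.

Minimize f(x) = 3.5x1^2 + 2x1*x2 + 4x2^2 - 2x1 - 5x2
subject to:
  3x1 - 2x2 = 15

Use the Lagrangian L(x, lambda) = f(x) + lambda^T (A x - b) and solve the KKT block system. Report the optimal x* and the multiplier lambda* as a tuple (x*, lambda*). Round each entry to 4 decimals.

Form the Lagrangian:
  L(x, lambda) = (1/2) x^T Q x + c^T x + lambda^T (A x - b)
Stationarity (grad_x L = 0): Q x + c + A^T lambda = 0.
Primal feasibility: A x = b.

This gives the KKT block system:
  [ Q   A^T ] [ x     ]   [-c ]
  [ A    0  ] [ lambda ] = [ b ]

Solving the linear system:
  x*      = (3.6935, -1.9597)
  lambda* = (-6.6452)
  f(x*)   = 51.0444

x* = (3.6935, -1.9597), lambda* = (-6.6452)


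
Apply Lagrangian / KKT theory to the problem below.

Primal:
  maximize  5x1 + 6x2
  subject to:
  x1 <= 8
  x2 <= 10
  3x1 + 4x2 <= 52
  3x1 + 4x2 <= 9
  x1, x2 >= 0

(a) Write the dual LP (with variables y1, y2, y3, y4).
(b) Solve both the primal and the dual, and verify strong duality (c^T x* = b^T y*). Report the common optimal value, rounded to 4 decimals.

The standard primal-dual pair for 'max c^T x s.t. A x <= b, x >= 0' is:
  Dual:  min b^T y  s.t.  A^T y >= c,  y >= 0.

So the dual LP is:
  minimize  8y1 + 10y2 + 52y3 + 9y4
  subject to:
    y1 + 3y3 + 3y4 >= 5
    y2 + 4y3 + 4y4 >= 6
    y1, y2, y3, y4 >= 0

Solving the primal: x* = (3, 0).
  primal value c^T x* = 15.
Solving the dual: y* = (0, 0, 0, 1.6667).
  dual value b^T y* = 15.
Strong duality: c^T x* = b^T y*. Confirmed.

15


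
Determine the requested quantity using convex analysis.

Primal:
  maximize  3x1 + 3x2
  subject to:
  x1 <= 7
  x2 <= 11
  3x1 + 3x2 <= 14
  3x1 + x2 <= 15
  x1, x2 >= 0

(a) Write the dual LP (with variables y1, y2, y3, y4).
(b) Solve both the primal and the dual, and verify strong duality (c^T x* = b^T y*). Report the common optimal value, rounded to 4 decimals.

The standard primal-dual pair for 'max c^T x s.t. A x <= b, x >= 0' is:
  Dual:  min b^T y  s.t.  A^T y >= c,  y >= 0.

So the dual LP is:
  minimize  7y1 + 11y2 + 14y3 + 15y4
  subject to:
    y1 + 3y3 + 3y4 >= 3
    y2 + 3y3 + y4 >= 3
    y1, y2, y3, y4 >= 0

Solving the primal: x* = (4.6667, 0).
  primal value c^T x* = 14.
Solving the dual: y* = (0, 0, 1, 0).
  dual value b^T y* = 14.
Strong duality: c^T x* = b^T y*. Confirmed.

14


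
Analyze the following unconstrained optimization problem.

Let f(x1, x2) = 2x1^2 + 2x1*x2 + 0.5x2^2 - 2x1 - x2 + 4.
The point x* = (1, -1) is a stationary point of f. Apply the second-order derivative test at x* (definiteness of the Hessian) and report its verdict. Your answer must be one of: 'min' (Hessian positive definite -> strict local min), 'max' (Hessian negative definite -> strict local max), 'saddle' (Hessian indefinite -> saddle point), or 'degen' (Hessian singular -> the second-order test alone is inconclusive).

Compute the Hessian H = grad^2 f:
  H = [[4, 2], [2, 1]]
Verify stationarity: grad f(x*) = H x* + g = (0, 0).
Eigenvalues of H: 0, 5.
H has a zero eigenvalue (singular; positive semidefinite but not definite), so H is neither positive definite, negative definite, nor indefinite. The second-order test alone is inconclusive -> degen.
(Indeed, f is constant along the null direction of H through x*, so x* is not a strict local extremum.)

degen


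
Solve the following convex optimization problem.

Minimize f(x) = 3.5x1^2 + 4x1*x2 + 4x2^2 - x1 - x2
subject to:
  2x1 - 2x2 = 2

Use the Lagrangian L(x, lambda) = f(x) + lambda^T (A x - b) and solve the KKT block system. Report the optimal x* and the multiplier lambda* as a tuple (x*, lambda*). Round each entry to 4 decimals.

Form the Lagrangian:
  L(x, lambda) = (1/2) x^T Q x + c^T x + lambda^T (A x - b)
Stationarity (grad_x L = 0): Q x + c + A^T lambda = 0.
Primal feasibility: A x = b.

This gives the KKT block system:
  [ Q   A^T ] [ x     ]   [-c ]
  [ A    0  ] [ lambda ] = [ b ]

Solving the linear system:
  x*      = (0.6087, -0.3913)
  lambda* = (-0.8478)
  f(x*)   = 0.7391

x* = (0.6087, -0.3913), lambda* = (-0.8478)


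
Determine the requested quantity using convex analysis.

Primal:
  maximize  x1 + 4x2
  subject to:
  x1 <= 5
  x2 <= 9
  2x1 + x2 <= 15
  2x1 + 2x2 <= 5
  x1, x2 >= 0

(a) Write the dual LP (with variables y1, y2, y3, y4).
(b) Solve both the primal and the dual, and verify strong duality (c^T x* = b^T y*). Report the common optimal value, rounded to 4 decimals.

The standard primal-dual pair for 'max c^T x s.t. A x <= b, x >= 0' is:
  Dual:  min b^T y  s.t.  A^T y >= c,  y >= 0.

So the dual LP is:
  minimize  5y1 + 9y2 + 15y3 + 5y4
  subject to:
    y1 + 2y3 + 2y4 >= 1
    y2 + y3 + 2y4 >= 4
    y1, y2, y3, y4 >= 0

Solving the primal: x* = (0, 2.5).
  primal value c^T x* = 10.
Solving the dual: y* = (0, 0, 0, 2).
  dual value b^T y* = 10.
Strong duality: c^T x* = b^T y*. Confirmed.

10


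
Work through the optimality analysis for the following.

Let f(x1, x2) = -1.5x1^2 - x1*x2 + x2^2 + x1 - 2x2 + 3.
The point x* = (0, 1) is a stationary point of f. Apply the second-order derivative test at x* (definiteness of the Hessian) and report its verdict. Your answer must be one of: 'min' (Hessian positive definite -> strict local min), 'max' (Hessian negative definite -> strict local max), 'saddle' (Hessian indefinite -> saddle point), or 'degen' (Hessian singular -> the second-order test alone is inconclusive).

Compute the Hessian H = grad^2 f:
  H = [[-3, -1], [-1, 2]]
Verify stationarity: grad f(x*) = H x* + g = (0, 0).
Eigenvalues of H: -3.1926, 2.1926.
Eigenvalues have mixed signs, so H is indefinite -> x* is a saddle point.

saddle


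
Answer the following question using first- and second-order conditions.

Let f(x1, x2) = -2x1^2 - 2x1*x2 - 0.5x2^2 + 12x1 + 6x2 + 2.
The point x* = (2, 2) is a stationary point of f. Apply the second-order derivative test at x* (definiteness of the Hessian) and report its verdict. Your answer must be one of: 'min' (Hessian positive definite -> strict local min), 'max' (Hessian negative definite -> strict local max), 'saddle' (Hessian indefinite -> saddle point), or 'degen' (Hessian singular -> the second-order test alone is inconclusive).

Compute the Hessian H = grad^2 f:
  H = [[-4, -2], [-2, -1]]
Verify stationarity: grad f(x*) = H x* + g = (0, 0).
Eigenvalues of H: -5, 0.
H has a zero eigenvalue (singular; negative semidefinite but not definite), so H is neither positive definite, negative definite, nor indefinite. The second-order test alone is inconclusive -> degen.
(Indeed, f is constant along the null direction of H through x*, so x* is not a strict local extremum.)

degen


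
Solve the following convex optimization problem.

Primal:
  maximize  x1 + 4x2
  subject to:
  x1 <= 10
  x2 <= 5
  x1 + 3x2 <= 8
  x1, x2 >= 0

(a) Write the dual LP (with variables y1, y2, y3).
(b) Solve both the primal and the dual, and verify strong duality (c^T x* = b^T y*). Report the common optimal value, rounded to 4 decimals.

The standard primal-dual pair for 'max c^T x s.t. A x <= b, x >= 0' is:
  Dual:  min b^T y  s.t.  A^T y >= c,  y >= 0.

So the dual LP is:
  minimize  10y1 + 5y2 + 8y3
  subject to:
    y1 + y3 >= 1
    y2 + 3y3 >= 4
    y1, y2, y3 >= 0

Solving the primal: x* = (0, 2.6667).
  primal value c^T x* = 10.6667.
Solving the dual: y* = (0, 0, 1.3333).
  dual value b^T y* = 10.6667.
Strong duality: c^T x* = b^T y*. Confirmed.

10.6667


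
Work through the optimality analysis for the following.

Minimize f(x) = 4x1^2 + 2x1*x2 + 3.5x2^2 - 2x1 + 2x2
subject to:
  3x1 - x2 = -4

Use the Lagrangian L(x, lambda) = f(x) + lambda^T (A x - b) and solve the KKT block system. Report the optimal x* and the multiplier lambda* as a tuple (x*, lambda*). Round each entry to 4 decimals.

Form the Lagrangian:
  L(x, lambda) = (1/2) x^T Q x + c^T x + lambda^T (A x - b)
Stationarity (grad_x L = 0): Q x + c + A^T lambda = 0.
Primal feasibility: A x = b.

This gives the KKT block system:
  [ Q   A^T ] [ x     ]   [-c ]
  [ A    0  ] [ lambda ] = [ b ]

Solving the linear system:
  x*      = (-1.1566, 0.5301)
  lambda* = (3.3976)
  f(x*)   = 8.4819

x* = (-1.1566, 0.5301), lambda* = (3.3976)


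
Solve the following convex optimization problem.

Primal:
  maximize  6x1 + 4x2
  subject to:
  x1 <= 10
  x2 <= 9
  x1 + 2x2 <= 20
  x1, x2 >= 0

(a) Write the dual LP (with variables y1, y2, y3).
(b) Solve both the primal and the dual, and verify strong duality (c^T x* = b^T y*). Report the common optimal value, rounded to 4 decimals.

The standard primal-dual pair for 'max c^T x s.t. A x <= b, x >= 0' is:
  Dual:  min b^T y  s.t.  A^T y >= c,  y >= 0.

So the dual LP is:
  minimize  10y1 + 9y2 + 20y3
  subject to:
    y1 + y3 >= 6
    y2 + 2y3 >= 4
    y1, y2, y3 >= 0

Solving the primal: x* = (10, 5).
  primal value c^T x* = 80.
Solving the dual: y* = (4, 0, 2).
  dual value b^T y* = 80.
Strong duality: c^T x* = b^T y*. Confirmed.

80


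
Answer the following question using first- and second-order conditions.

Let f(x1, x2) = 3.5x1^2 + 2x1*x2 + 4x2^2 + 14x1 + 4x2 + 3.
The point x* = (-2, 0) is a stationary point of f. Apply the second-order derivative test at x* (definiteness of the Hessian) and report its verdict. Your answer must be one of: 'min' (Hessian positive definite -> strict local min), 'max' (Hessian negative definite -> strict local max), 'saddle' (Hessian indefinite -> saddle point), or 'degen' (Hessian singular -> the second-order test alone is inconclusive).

Compute the Hessian H = grad^2 f:
  H = [[7, 2], [2, 8]]
Verify stationarity: grad f(x*) = H x* + g = (0, 0).
Eigenvalues of H: 5.4384, 9.5616.
Both eigenvalues > 0, so H is positive definite -> x* is a strict local min.

min


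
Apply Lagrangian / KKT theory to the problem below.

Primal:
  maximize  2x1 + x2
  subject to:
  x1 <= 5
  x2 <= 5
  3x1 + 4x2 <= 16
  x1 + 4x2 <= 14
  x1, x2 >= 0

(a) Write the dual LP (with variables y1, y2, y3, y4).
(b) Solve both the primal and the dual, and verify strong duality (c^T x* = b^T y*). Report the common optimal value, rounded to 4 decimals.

The standard primal-dual pair for 'max c^T x s.t. A x <= b, x >= 0' is:
  Dual:  min b^T y  s.t.  A^T y >= c,  y >= 0.

So the dual LP is:
  minimize  5y1 + 5y2 + 16y3 + 14y4
  subject to:
    y1 + 3y3 + y4 >= 2
    y2 + 4y3 + 4y4 >= 1
    y1, y2, y3, y4 >= 0

Solving the primal: x* = (5, 0.25).
  primal value c^T x* = 10.25.
Solving the dual: y* = (1.25, 0, 0.25, 0).
  dual value b^T y* = 10.25.
Strong duality: c^T x* = b^T y*. Confirmed.

10.25


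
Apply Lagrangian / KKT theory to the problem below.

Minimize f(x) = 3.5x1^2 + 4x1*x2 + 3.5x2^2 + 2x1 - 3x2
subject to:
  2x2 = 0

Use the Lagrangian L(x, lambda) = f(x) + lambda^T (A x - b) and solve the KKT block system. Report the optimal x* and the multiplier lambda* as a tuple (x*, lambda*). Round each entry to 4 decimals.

Form the Lagrangian:
  L(x, lambda) = (1/2) x^T Q x + c^T x + lambda^T (A x - b)
Stationarity (grad_x L = 0): Q x + c + A^T lambda = 0.
Primal feasibility: A x = b.

This gives the KKT block system:
  [ Q   A^T ] [ x     ]   [-c ]
  [ A    0  ] [ lambda ] = [ b ]

Solving the linear system:
  x*      = (-0.2857, 0)
  lambda* = (2.0714)
  f(x*)   = -0.2857

x* = (-0.2857, 0), lambda* = (2.0714)


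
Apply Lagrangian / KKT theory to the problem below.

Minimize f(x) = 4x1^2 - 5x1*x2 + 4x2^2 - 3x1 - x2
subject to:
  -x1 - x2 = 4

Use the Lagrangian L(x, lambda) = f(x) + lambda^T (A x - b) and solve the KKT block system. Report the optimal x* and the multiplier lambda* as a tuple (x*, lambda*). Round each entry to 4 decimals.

Form the Lagrangian:
  L(x, lambda) = (1/2) x^T Q x + c^T x + lambda^T (A x - b)
Stationarity (grad_x L = 0): Q x + c + A^T lambda = 0.
Primal feasibility: A x = b.

This gives the KKT block system:
  [ Q   A^T ] [ x     ]   [-c ]
  [ A    0  ] [ lambda ] = [ b ]

Solving the linear system:
  x*      = (-1.9231, -2.0769)
  lambda* = (-8)
  f(x*)   = 19.9231

x* = (-1.9231, -2.0769), lambda* = (-8)


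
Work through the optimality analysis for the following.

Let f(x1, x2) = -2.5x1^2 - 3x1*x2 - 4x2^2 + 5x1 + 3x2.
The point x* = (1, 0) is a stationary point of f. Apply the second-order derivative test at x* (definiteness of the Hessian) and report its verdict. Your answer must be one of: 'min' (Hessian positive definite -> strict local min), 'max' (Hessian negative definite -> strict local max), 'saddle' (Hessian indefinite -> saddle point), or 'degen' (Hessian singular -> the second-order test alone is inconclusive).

Compute the Hessian H = grad^2 f:
  H = [[-5, -3], [-3, -8]]
Verify stationarity: grad f(x*) = H x* + g = (0, 0).
Eigenvalues of H: -9.8541, -3.1459.
Both eigenvalues < 0, so H is negative definite -> x* is a strict local max.

max


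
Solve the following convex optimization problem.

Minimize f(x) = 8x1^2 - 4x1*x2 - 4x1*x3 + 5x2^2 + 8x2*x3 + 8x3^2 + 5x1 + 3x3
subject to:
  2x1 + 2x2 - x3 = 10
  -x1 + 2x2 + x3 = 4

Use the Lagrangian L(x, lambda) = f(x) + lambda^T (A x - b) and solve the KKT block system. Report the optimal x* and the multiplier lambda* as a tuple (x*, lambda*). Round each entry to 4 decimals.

Form the Lagrangian:
  L(x, lambda) = (1/2) x^T Q x + c^T x + lambda^T (A x - b)
Stationarity (grad_x L = 0): Q x + c + A^T lambda = 0.
Primal feasibility: A x = b.

This gives the KKT block system:
  [ Q   A^T ] [ x     ]   [-c ]
  [ A    0  ] [ lambda ] = [ b ]

Solving the linear system:
  x*      = (0.6894, 3.3276, -1.9659)
  lambda* = (-5.9932, -1.4027)
  f(x*)   = 31.5461

x* = (0.6894, 3.3276, -1.9659), lambda* = (-5.9932, -1.4027)


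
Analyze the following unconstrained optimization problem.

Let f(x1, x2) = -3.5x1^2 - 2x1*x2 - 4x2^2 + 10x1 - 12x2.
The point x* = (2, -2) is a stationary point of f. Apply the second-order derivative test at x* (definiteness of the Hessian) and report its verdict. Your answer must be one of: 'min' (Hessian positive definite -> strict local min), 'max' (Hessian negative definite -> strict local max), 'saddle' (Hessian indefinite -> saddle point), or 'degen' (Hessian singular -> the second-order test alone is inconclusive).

Compute the Hessian H = grad^2 f:
  H = [[-7, -2], [-2, -8]]
Verify stationarity: grad f(x*) = H x* + g = (0, 0).
Eigenvalues of H: -9.5616, -5.4384.
Both eigenvalues < 0, so H is negative definite -> x* is a strict local max.

max


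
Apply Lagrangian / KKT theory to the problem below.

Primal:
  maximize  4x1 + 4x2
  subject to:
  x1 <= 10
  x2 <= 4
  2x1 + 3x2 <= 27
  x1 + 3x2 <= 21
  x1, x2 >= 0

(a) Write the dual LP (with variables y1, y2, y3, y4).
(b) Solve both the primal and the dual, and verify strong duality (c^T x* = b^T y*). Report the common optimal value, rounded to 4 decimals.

The standard primal-dual pair for 'max c^T x s.t. A x <= b, x >= 0' is:
  Dual:  min b^T y  s.t.  A^T y >= c,  y >= 0.

So the dual LP is:
  minimize  10y1 + 4y2 + 27y3 + 21y4
  subject to:
    y1 + 2y3 + y4 >= 4
    y2 + 3y3 + 3y4 >= 4
    y1, y2, y3, y4 >= 0

Solving the primal: x* = (10, 2.3333).
  primal value c^T x* = 49.3333.
Solving the dual: y* = (1.3333, 0, 1.3333, 0).
  dual value b^T y* = 49.3333.
Strong duality: c^T x* = b^T y*. Confirmed.

49.3333


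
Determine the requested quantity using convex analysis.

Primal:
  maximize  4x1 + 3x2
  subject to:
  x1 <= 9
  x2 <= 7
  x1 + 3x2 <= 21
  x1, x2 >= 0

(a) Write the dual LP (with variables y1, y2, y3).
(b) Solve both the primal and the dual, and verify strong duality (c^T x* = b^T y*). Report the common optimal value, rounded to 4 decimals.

The standard primal-dual pair for 'max c^T x s.t. A x <= b, x >= 0' is:
  Dual:  min b^T y  s.t.  A^T y >= c,  y >= 0.

So the dual LP is:
  minimize  9y1 + 7y2 + 21y3
  subject to:
    y1 + y3 >= 4
    y2 + 3y3 >= 3
    y1, y2, y3 >= 0

Solving the primal: x* = (9, 4).
  primal value c^T x* = 48.
Solving the dual: y* = (3, 0, 1).
  dual value b^T y* = 48.
Strong duality: c^T x* = b^T y*. Confirmed.

48


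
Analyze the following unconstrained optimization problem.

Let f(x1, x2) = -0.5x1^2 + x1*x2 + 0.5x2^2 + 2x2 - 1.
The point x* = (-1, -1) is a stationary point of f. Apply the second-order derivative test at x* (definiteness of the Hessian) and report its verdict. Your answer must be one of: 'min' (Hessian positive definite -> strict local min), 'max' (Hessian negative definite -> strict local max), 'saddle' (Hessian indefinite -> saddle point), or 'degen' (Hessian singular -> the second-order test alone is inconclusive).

Compute the Hessian H = grad^2 f:
  H = [[-1, 1], [1, 1]]
Verify stationarity: grad f(x*) = H x* + g = (0, 0).
Eigenvalues of H: -1.4142, 1.4142.
Eigenvalues have mixed signs, so H is indefinite -> x* is a saddle point.

saddle


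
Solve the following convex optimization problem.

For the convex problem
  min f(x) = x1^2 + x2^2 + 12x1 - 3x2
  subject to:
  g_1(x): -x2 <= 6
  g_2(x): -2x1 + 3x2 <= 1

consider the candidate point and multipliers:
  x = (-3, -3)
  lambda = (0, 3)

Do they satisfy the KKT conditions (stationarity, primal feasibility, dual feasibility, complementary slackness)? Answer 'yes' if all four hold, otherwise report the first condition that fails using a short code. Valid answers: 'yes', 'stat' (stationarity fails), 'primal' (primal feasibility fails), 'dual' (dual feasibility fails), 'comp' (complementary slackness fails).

Gradient of f: grad f(x) = Q x + c = (6, -9)
Constraint values g_i(x) = a_i^T x - b_i:
  g_1((-3, -3)) = -3
  g_2((-3, -3)) = -4
Stationarity residual: grad f(x) + sum_i lambda_i a_i = (0, 0)
  -> stationarity OK
Primal feasibility (all g_i <= 0): OK
Dual feasibility (all lambda_i >= 0): OK
Complementary slackness (lambda_i * g_i(x) = 0 for all i): FAILS

Verdict: the first failing condition is complementary_slackness -> comp.

comp


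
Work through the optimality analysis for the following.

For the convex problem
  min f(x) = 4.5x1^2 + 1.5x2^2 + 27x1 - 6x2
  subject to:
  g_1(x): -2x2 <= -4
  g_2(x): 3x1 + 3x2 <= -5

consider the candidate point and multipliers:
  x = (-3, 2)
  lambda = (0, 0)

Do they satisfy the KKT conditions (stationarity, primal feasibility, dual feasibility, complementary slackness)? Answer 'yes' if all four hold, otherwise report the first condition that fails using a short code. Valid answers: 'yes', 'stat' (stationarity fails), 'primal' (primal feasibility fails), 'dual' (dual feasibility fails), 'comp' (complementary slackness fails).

Gradient of f: grad f(x) = Q x + c = (0, 0)
Constraint values g_i(x) = a_i^T x - b_i:
  g_1((-3, 2)) = 0
  g_2((-3, 2)) = 2
Stationarity residual: grad f(x) + sum_i lambda_i a_i = (0, 0)
  -> stationarity OK
Primal feasibility (all g_i <= 0): FAILS
Dual feasibility (all lambda_i >= 0): OK
Complementary slackness (lambda_i * g_i(x) = 0 for all i): OK

Verdict: the first failing condition is primal_feasibility -> primal.

primal


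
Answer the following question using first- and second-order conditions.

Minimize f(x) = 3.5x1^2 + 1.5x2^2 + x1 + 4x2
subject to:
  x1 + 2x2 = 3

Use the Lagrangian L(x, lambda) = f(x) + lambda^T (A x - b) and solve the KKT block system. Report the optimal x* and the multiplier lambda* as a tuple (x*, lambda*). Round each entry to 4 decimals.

Form the Lagrangian:
  L(x, lambda) = (1/2) x^T Q x + c^T x + lambda^T (A x - b)
Stationarity (grad_x L = 0): Q x + c + A^T lambda = 0.
Primal feasibility: A x = b.

This gives the KKT block system:
  [ Q   A^T ] [ x     ]   [-c ]
  [ A    0  ] [ lambda ] = [ b ]

Solving the linear system:
  x*      = (0.4194, 1.2903)
  lambda* = (-3.9355)
  f(x*)   = 8.6935

x* = (0.4194, 1.2903), lambda* = (-3.9355)


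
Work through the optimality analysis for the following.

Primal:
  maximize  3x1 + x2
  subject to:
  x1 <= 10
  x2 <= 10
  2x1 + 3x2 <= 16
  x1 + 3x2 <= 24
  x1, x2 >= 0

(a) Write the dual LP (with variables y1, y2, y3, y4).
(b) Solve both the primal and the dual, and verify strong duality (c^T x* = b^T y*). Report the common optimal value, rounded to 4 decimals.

The standard primal-dual pair for 'max c^T x s.t. A x <= b, x >= 0' is:
  Dual:  min b^T y  s.t.  A^T y >= c,  y >= 0.

So the dual LP is:
  minimize  10y1 + 10y2 + 16y3 + 24y4
  subject to:
    y1 + 2y3 + y4 >= 3
    y2 + 3y3 + 3y4 >= 1
    y1, y2, y3, y4 >= 0

Solving the primal: x* = (8, 0).
  primal value c^T x* = 24.
Solving the dual: y* = (0, 0, 1.5, 0).
  dual value b^T y* = 24.
Strong duality: c^T x* = b^T y*. Confirmed.

24


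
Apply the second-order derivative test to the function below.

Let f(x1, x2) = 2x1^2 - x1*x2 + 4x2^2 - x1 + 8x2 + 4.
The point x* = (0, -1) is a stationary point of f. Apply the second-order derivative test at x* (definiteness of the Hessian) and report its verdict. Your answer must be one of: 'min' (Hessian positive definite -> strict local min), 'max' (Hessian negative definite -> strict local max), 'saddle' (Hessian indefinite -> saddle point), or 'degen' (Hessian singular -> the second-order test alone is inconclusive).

Compute the Hessian H = grad^2 f:
  H = [[4, -1], [-1, 8]]
Verify stationarity: grad f(x*) = H x* + g = (0, 0).
Eigenvalues of H: 3.7639, 8.2361.
Both eigenvalues > 0, so H is positive definite -> x* is a strict local min.

min


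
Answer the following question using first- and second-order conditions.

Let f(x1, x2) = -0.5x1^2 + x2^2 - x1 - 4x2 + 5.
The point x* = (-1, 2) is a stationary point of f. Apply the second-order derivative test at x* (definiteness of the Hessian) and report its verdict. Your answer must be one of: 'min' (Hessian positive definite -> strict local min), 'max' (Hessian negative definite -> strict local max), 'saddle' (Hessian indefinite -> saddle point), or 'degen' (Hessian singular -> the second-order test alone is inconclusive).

Compute the Hessian H = grad^2 f:
  H = [[-1, 0], [0, 2]]
Verify stationarity: grad f(x*) = H x* + g = (0, 0).
Eigenvalues of H: -1, 2.
Eigenvalues have mixed signs, so H is indefinite -> x* is a saddle point.

saddle


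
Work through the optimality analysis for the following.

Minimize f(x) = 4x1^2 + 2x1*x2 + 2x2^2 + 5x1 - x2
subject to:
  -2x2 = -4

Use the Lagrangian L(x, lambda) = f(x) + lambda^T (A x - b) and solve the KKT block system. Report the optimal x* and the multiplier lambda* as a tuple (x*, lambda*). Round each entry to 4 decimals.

Form the Lagrangian:
  L(x, lambda) = (1/2) x^T Q x + c^T x + lambda^T (A x - b)
Stationarity (grad_x L = 0): Q x + c + A^T lambda = 0.
Primal feasibility: A x = b.

This gives the KKT block system:
  [ Q   A^T ] [ x     ]   [-c ]
  [ A    0  ] [ lambda ] = [ b ]

Solving the linear system:
  x*      = (-1.125, 2)
  lambda* = (2.375)
  f(x*)   = 0.9375

x* = (-1.125, 2), lambda* = (2.375)


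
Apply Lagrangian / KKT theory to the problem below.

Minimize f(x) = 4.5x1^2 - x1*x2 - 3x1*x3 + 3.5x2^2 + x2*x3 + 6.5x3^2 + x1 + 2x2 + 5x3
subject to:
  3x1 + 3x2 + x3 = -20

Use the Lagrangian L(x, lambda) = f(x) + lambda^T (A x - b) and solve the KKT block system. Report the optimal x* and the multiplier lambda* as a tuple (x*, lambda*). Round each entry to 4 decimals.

Form the Lagrangian:
  L(x, lambda) = (1/2) x^T Q x + c^T x + lambda^T (A x - b)
Stationarity (grad_x L = 0): Q x + c + A^T lambda = 0.
Primal feasibility: A x = b.

This gives the KKT block system:
  [ Q   A^T ] [ x     ]   [-c ]
  [ A    0  ] [ lambda ] = [ b ]

Solving the linear system:
  x*      = (-3.0047, -3.2239, -1.314)
  lambda* = (6.2922)
  f(x*)   = 54.9108

x* = (-3.0047, -3.2239, -1.314), lambda* = (6.2922)


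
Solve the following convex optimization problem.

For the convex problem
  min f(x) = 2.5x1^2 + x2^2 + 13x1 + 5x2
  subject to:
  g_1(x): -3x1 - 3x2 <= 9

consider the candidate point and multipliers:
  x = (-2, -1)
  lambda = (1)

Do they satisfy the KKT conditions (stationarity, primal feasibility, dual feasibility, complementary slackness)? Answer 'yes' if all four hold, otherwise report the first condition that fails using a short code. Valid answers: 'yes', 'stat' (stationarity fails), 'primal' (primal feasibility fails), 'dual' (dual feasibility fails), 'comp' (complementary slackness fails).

Gradient of f: grad f(x) = Q x + c = (3, 3)
Constraint values g_i(x) = a_i^T x - b_i:
  g_1((-2, -1)) = 0
Stationarity residual: grad f(x) + sum_i lambda_i a_i = (0, 0)
  -> stationarity OK
Primal feasibility (all g_i <= 0): OK
Dual feasibility (all lambda_i >= 0): OK
Complementary slackness (lambda_i * g_i(x) = 0 for all i): OK

Verdict: yes, KKT holds.

yes


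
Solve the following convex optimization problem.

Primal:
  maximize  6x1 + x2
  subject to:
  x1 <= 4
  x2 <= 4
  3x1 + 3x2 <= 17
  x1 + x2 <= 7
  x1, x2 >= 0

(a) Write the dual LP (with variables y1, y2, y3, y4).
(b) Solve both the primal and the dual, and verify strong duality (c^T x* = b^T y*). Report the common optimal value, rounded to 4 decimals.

The standard primal-dual pair for 'max c^T x s.t. A x <= b, x >= 0' is:
  Dual:  min b^T y  s.t.  A^T y >= c,  y >= 0.

So the dual LP is:
  minimize  4y1 + 4y2 + 17y3 + 7y4
  subject to:
    y1 + 3y3 + y4 >= 6
    y2 + 3y3 + y4 >= 1
    y1, y2, y3, y4 >= 0

Solving the primal: x* = (4, 1.6667).
  primal value c^T x* = 25.6667.
Solving the dual: y* = (5, 0, 0.3333, 0).
  dual value b^T y* = 25.6667.
Strong duality: c^T x* = b^T y*. Confirmed.

25.6667


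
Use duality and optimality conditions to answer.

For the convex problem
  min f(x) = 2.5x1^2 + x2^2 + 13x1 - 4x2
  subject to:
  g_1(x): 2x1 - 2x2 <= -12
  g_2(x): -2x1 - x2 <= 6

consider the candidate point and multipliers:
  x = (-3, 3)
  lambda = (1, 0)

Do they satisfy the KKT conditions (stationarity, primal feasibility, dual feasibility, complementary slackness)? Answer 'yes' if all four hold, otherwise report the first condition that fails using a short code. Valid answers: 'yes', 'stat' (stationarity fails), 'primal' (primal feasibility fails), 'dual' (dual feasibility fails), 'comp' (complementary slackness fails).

Gradient of f: grad f(x) = Q x + c = (-2, 2)
Constraint values g_i(x) = a_i^T x - b_i:
  g_1((-3, 3)) = 0
  g_2((-3, 3)) = -3
Stationarity residual: grad f(x) + sum_i lambda_i a_i = (0, 0)
  -> stationarity OK
Primal feasibility (all g_i <= 0): OK
Dual feasibility (all lambda_i >= 0): OK
Complementary slackness (lambda_i * g_i(x) = 0 for all i): OK

Verdict: yes, KKT holds.

yes


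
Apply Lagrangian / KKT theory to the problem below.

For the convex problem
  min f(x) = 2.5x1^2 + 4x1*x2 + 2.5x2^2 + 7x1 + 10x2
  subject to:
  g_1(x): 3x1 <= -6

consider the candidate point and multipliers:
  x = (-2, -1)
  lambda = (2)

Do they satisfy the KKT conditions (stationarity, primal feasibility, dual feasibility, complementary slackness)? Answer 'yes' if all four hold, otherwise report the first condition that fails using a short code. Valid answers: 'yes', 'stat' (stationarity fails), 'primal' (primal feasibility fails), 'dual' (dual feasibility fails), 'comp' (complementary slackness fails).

Gradient of f: grad f(x) = Q x + c = (-7, -3)
Constraint values g_i(x) = a_i^T x - b_i:
  g_1((-2, -1)) = 0
Stationarity residual: grad f(x) + sum_i lambda_i a_i = (-1, -3)
  -> stationarity FAILS
Primal feasibility (all g_i <= 0): OK
Dual feasibility (all lambda_i >= 0): OK
Complementary slackness (lambda_i * g_i(x) = 0 for all i): OK

Verdict: the first failing condition is stationarity -> stat.

stat


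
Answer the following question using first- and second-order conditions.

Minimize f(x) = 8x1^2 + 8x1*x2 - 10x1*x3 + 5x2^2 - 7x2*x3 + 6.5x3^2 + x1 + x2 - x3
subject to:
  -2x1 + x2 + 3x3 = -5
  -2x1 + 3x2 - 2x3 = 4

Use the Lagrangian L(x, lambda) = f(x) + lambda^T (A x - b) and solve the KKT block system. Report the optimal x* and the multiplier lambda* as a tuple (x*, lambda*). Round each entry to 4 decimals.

Form the Lagrangian:
  L(x, lambda) = (1/2) x^T Q x + c^T x + lambda^T (A x - b)
Stationarity (grad_x L = 0): Q x + c + A^T lambda = 0.
Primal feasibility: A x = b.

This gives the KKT block system:
  [ Q   A^T ] [ x     ]   [-c ]
  [ A    0  ] [ lambda ] = [ b ]

Solving the linear system:
  x*      = (-0.8484, -0.5895, -2.0358)
  lambda* = (3.5843, -2.0508)
  f(x*)   = 13.3613

x* = (-0.8484, -0.5895, -2.0358), lambda* = (3.5843, -2.0508)


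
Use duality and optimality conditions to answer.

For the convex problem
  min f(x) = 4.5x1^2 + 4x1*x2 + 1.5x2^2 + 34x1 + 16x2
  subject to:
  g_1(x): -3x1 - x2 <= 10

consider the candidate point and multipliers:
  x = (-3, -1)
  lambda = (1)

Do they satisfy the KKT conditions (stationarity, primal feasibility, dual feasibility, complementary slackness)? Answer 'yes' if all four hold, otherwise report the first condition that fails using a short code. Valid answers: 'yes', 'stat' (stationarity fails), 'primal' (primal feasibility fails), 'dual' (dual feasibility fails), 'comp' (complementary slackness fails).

Gradient of f: grad f(x) = Q x + c = (3, 1)
Constraint values g_i(x) = a_i^T x - b_i:
  g_1((-3, -1)) = 0
Stationarity residual: grad f(x) + sum_i lambda_i a_i = (0, 0)
  -> stationarity OK
Primal feasibility (all g_i <= 0): OK
Dual feasibility (all lambda_i >= 0): OK
Complementary slackness (lambda_i * g_i(x) = 0 for all i): OK

Verdict: yes, KKT holds.

yes


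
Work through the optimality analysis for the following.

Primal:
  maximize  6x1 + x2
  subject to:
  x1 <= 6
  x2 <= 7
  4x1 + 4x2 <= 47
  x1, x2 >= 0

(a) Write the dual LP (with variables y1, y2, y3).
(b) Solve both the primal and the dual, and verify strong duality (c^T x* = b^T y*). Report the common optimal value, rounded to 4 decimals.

The standard primal-dual pair for 'max c^T x s.t. A x <= b, x >= 0' is:
  Dual:  min b^T y  s.t.  A^T y >= c,  y >= 0.

So the dual LP is:
  minimize  6y1 + 7y2 + 47y3
  subject to:
    y1 + 4y3 >= 6
    y2 + 4y3 >= 1
    y1, y2, y3 >= 0

Solving the primal: x* = (6, 5.75).
  primal value c^T x* = 41.75.
Solving the dual: y* = (5, 0, 0.25).
  dual value b^T y* = 41.75.
Strong duality: c^T x* = b^T y*. Confirmed.

41.75


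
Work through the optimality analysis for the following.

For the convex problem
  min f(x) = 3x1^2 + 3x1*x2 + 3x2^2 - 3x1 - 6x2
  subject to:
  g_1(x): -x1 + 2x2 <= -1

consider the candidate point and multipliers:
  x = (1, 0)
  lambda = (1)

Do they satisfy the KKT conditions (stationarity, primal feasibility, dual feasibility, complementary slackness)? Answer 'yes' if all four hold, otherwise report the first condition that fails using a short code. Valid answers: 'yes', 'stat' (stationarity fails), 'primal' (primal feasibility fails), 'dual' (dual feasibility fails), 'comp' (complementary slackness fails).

Gradient of f: grad f(x) = Q x + c = (3, -3)
Constraint values g_i(x) = a_i^T x - b_i:
  g_1((1, 0)) = 0
Stationarity residual: grad f(x) + sum_i lambda_i a_i = (2, -1)
  -> stationarity FAILS
Primal feasibility (all g_i <= 0): OK
Dual feasibility (all lambda_i >= 0): OK
Complementary slackness (lambda_i * g_i(x) = 0 for all i): OK

Verdict: the first failing condition is stationarity -> stat.

stat


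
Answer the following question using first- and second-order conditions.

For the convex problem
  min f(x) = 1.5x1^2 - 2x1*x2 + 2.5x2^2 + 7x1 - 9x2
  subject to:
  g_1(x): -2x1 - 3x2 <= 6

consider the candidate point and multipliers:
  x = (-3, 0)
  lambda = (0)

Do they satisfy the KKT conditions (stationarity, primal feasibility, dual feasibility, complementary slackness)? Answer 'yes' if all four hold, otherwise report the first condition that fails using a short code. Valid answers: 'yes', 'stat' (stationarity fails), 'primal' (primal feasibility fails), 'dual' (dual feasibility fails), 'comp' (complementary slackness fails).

Gradient of f: grad f(x) = Q x + c = (-2, -3)
Constraint values g_i(x) = a_i^T x - b_i:
  g_1((-3, 0)) = 0
Stationarity residual: grad f(x) + sum_i lambda_i a_i = (-2, -3)
  -> stationarity FAILS
Primal feasibility (all g_i <= 0): OK
Dual feasibility (all lambda_i >= 0): OK
Complementary slackness (lambda_i * g_i(x) = 0 for all i): OK

Verdict: the first failing condition is stationarity -> stat.

stat
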